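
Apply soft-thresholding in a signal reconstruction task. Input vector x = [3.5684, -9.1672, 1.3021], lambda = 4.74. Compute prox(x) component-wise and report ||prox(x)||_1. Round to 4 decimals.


Soft-thresholding with lambda = 4.74:
prox(3.5684) = sign(3.5684)*max(|3.5684| - 4.74, 0) = 0.0
prox(-9.1672) = sign(-9.1672)*max(|-9.1672| - 4.74, 0) = -4.4272
prox(1.3021) = sign(1.3021)*max(|1.3021| - 4.74, 0) = 0.0
prox(x) = [0.0, -4.4272, 0.0]
||prox(x)||_1 = 0.0 + 4.4272 + 0.0 = 4.4272


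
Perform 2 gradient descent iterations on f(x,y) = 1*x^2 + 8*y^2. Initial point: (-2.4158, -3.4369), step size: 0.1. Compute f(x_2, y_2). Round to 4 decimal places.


Gradient descent on f(x,y) = 1*x^2 + 8*y^2.
Starting point: (-2.4158, -3.4369), alpha = 0.1
Step 1: grad_x = 2*1*-2.4158 = -4.8316, grad_y = 2*8*-3.4369 = -54.9904
  x_1 = -2.4158 - 0.1*-4.8316 = -1.9326
  y_1 = -3.4369 - 0.1*-54.9904 = 2.0621
Step 2: grad_x = 2*1*-1.9326 = -3.8653, grad_y = 2*8*2.0621 = 32.9942
  x_2 = -1.9326 - 0.1*-3.8653 = -1.5461
  y_2 = 2.0621 - 0.1*32.9942 = -1.2373
f(-1.5461, -1.2373) = 1*(-1.5461)^2 + 8*(-1.2373)^2 = 14.6374


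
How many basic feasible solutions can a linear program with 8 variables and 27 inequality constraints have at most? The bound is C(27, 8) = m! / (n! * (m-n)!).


Each vertex corresponds to some choice of n active constraints out of m, so the number of vertices is at most C(m, n) = m! / (n!(m-n)!).
m = 27, n = 8
Numerator: 27 * 26 * 25 * 24 * 23 * 22 * 21 * 20
Denominator: 8! = 40320
C(27, 8) = 2220075


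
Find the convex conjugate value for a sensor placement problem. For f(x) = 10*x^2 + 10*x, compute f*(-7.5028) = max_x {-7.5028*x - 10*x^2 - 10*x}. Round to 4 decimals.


f*(y) = sup_x {y*x - a*x^2 - b*x} = sup_x {(y-b)*x - a*x^2}
FOC: (y - b) - 2a*x = 0 => x* = (y - b)/(2a)
x* = (-7.5028 - 10)/(2*10) = -0.8751
f*(-7.5028) = (y-b)^2/(4a) = (-7.5028 - 10)^2/(4*10)
= 306.348/40 = 7.6587


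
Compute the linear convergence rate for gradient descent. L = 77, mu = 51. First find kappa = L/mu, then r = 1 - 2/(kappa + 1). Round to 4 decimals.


Step 1: Compute the condition number.
kappa = L/mu = 77/51 = 1.5098
Step 2: Compute the convergence rate.
r = 1 - 2/(kappa + 1) = 1 - 2*mu/(L + mu) = (L - mu)/(L + mu) = 26/128 = 0.2031


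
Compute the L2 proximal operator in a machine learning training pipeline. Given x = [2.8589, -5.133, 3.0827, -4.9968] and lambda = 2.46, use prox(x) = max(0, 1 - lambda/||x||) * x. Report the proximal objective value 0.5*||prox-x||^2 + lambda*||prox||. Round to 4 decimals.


Step 1: Compute ||x||.
||x|| = 8.3061
Step 2: Compute scaling factor.
scale = max(0, 1 - 2.46/8.3061) = 0.7038
Step 3: prox(x) = [2.0122, -3.6128, 2.1697, -3.5169]
||prox(x)|| = 5.8461
Step 4: Proximal objective.
0.5*||prox-x||^2 = 3.0258
lambda*||prox|| = 14.3814
Total = 17.4073


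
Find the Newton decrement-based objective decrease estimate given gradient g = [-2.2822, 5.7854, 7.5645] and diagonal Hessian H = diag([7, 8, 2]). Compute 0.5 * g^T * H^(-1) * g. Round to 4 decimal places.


Step 1: H is diagonal, so H^(-1) * g = [-0.326, 0.7232, 3.7823].
Step 2: g^T H^(-1) g = sum_i g_i^2 / H_ii
  = (-2.2822)^2/7 + (5.7854)^2/8 + (7.5645)^2/2
  = 0.7441 + 4.1839 + 28.6108 = 33.5387
Step 3: Objective decrease = 0.5 * g^T H^(-1) g = 16.7694


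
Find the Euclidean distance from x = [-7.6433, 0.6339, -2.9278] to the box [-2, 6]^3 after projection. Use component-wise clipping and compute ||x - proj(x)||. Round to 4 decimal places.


Project each component onto [-2, 6].
clip(-7.6433) = -2.0, clip(0.6339) = 0.6339, clip(-2.9278) = -2.0
Projection = [-2.0, 0.6339, -2.0]
Squared diffs: [31.8468, 0.0, 0.8608]
Distance = sqrt(32.7076) = 5.7191


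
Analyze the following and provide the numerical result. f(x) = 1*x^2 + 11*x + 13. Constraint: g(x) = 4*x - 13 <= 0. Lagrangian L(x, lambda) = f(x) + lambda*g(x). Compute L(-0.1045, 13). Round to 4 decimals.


Step 1: Evaluate f(x).
f(-0.1045) = 1*(-0.1045)^2 + 11*(-0.1045) + 13 = 11.8614
Step 2: Evaluate g(x).
g(-0.1045) = 4*-0.1045 - 13 = -13.418
Step 3: Compute Lagrangian.
L = 11.8614 + 13*-13.418 = -162.5726


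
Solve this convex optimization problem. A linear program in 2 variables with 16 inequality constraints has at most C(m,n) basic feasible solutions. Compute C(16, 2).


Each vertex corresponds to some choice of n active constraints out of m, so the number of vertices is at most C(m, n) = m! / (n!(m-n)!).
m = 16, n = 2
Numerator: 16 * 15
Denominator: 2! = 2
C(16, 2) = 120


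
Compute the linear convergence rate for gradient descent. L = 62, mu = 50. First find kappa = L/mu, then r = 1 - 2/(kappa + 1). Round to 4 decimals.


Step 1: Compute the condition number.
kappa = L/mu = 62/50 = 1.24
Step 2: Compute the convergence rate.
r = 1 - 2/(kappa + 1) = 1 - 2*mu/(L + mu) = (L - mu)/(L + mu) = 12/112 = 0.1071


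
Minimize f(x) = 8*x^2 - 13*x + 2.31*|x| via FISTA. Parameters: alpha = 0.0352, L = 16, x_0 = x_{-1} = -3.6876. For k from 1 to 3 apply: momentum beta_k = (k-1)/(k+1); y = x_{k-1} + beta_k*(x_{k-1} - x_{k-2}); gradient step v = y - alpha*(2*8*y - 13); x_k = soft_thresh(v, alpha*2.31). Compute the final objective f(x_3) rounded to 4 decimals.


FISTA on f(x) = 8*x^2 - 13*x + 2.31*|x|
L = 16, alpha = 0.0352
Iteration 1: beta = 0.0, y = -3.6876 + 0.0*(-3.6876 + 3.6876) = -3.6876
  grad(y) = -72.0016, v = y - alpha*grad = -1.1531
  prox(v) = soft_thresh(-1.1531, 0.0813) = -1.0718
Iteration 2: beta = 0.3333, y = -1.0718 + 0.3333*(-1.0718 + 3.6876) = -0.1999
  grad(y) = -16.1985, v = y - alpha*grad = 0.3703
  prox(v) = soft_thresh(0.3703, 0.0813) = 0.289
Iteration 3: beta = 0.5, y = 0.289 + 0.5*(0.289 + 1.0718) = 0.9694
  grad(y) = 2.5099, v = y - alpha*grad = 0.881
  prox(v) = soft_thresh(0.881, 0.0813) = 0.7997
f(x_3) = 8*0.7997^2 - 13*0.7997 + 2.31*|0.7997| = -3.4326


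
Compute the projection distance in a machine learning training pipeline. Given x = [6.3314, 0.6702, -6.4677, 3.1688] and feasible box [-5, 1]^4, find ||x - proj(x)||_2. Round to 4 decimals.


Project each component onto [-5, 1].
clip(6.3314) = 1.0, clip(0.6702) = 0.6702, clip(-6.4677) = -5.0, clip(3.1688) = 1.0
Projection = [1.0, 0.6702, -5.0, 1.0]
Squared diffs: [28.4238, 0.0, 2.1541, 4.7037]
Distance = sqrt(35.2816) = 5.9398


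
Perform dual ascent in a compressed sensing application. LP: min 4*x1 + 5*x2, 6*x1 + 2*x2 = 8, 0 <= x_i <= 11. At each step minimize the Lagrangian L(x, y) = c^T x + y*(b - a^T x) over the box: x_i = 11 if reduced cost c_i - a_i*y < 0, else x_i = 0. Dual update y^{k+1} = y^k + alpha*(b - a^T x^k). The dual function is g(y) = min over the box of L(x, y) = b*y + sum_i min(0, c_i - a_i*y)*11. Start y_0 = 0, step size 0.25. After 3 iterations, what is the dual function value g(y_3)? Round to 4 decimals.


Dual ascent for LP: min 4*x1 + 5*x2, 6*x1 + 2*x2 = 8, 0 <= x_i <= 11
Step 1: y^k = 0.0, reduced costs: (4.0, 5.0)
  x^k = (0.0, 0.0), subgradient = b - a^T x = 8.0
  y^{k+1} = 0.0 + 0.25*8.0 = 2.0
Step 2: y^k = 2.0, reduced costs: (-8.0, 1.0)
  x^k = (11.0, 0.0), subgradient = b - a^T x = -58.0
  y^{k+1} = 2.0 + 0.25*-58.0 = -12.5
Step 3: y^k = -12.5, reduced costs: (79.0, 30.0)
  x^k = (0.0, 0.0), subgradient = b - a^T x = 8.0
  y^{k+1} = -12.5 + 0.25*8.0 = -10.5
Dual objective at y_3 = -10.5: reduced costs (67.0, 26.0), box minimizer x = (0.0, 0.0)
g(y_3) = b*y + (c1 - a1*y)*x1 + (c2 - a2*y)*x2 = 8*(-10.5) + 67.0*0.0 + 26.0*0.0 = -84.0 + 0.0 + 0.0 = -84.0


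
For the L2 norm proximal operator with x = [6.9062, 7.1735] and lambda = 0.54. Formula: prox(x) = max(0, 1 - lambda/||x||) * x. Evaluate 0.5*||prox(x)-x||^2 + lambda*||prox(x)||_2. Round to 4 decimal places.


Step 1: Compute ||x||.
||x|| = 9.9576
Step 2: Compute scaling factor.
scale = max(0, 1 - 0.54/9.9576) = 0.9458
Step 3: prox(x) = [6.5317, 6.7845]
||prox(x)|| = 9.4176
Step 4: Proximal objective.
0.5*||prox-x||^2 = 0.1458
lambda*||prox|| = 5.0855
Total = 5.2313


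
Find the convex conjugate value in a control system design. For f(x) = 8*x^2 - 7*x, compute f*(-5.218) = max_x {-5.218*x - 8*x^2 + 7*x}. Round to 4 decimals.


f*(y) = sup_x {y*x - a*x^2 - b*x} = sup_x {(y-b)*x - a*x^2}
FOC: (y - b) - 2a*x = 0 => x* = (y - b)/(2a)
x* = (-5.218 + 7)/(2*8) = 0.1114
f*(-5.218) = (y-b)^2/(4a) = (-5.218 + 7)^2/(4*8)
= 3.1755/32 = 0.0992


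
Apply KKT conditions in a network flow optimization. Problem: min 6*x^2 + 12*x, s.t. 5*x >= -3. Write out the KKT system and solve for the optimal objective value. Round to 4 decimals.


Step 1: Try lambda = 0 (constraint inactive).
x_unc = -12/(2*6) = -1.0
Check: 5*-1.0 = -5.0 < -3 -- violated!
Step 2: Constraint must be active: 5*x = -3
x* = -3/5 = -0.6
lambda = (2*6*(-0.6) + 12)/5 = 0.96
Step 3: Compute optimal value.
f(x*) = 6*(-0.6)^2 + 12*(-0.6) = -5.04


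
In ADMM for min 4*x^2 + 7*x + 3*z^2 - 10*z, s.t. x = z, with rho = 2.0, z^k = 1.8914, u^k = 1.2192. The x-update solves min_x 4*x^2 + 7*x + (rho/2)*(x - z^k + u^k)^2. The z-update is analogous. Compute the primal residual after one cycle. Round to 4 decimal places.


ADMM iteration with rho = 2.0, z^k = 1.8914, u^k = 1.2192
Step 1: x-update.
Minimize 4*x^2 + 7*x + (2.0/2)*(x - 1.8914 + 1.2192)^2
FOC: (2*4 + 2.0)*x = -7 + 2.0*(1.8914 - 1.2192)
x^{k+1} = -0.5656
Step 2: z-update.
Minimize 3*z^2 - 10*z + (2.0/2)*(-0.5656 - z + 1.2192)^2
FOC: (2*3 + 2.0)*z = 10 + 2.0*(-0.5656 + 1.2192)
z^{k+1} = 1.4134
Step 3: u-update.
u^{k+1} = 1.2192 - 0.5656 - 1.4134 = -0.7598
Step 4: Primal residual = |-0.5656 - 1.4134| = 1.979


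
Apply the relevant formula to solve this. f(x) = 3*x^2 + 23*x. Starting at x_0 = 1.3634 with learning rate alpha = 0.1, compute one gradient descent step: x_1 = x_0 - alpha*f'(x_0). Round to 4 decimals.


We compute the gradient at x_0 and apply the update.
f'(x) = 6*x + 23
f'(1.3634) = 6*1.3634 + 23 = 31.1804
x_1 = 1.3634 - 0.1*31.1804 = -1.7546


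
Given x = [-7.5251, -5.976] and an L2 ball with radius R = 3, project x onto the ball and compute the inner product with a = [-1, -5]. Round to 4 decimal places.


Step 1: Compute ||x|| (intermediates to 6 decimals).
||x|| = sqrt((-7.5251)^2 + (-5.976)^2) = 9.609355
Step 2: Project.
Since ||x|| > R, scale = R/||x|| = 3/9.609355 = 0.312196, proj(x) = scale * x
proj(x) = [-2.349306, -1.865683]
Step 3: Dot product.
a^T * proj(x) = -1*(-2.349306) - 5*(-1.865683) = 11.6777


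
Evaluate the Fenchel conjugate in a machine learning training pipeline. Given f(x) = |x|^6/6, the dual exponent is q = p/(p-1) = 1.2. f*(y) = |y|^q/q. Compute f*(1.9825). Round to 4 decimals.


The conjugate exponent q satisfies 1/p + 1/q = 1.
p = 6, so q = 6/(6 - 1) = 1.2
|y|^q = 1.9825^1.2 = 2.2733
f*(1.9825) = 2.2733 / 1.2 = 1.8944


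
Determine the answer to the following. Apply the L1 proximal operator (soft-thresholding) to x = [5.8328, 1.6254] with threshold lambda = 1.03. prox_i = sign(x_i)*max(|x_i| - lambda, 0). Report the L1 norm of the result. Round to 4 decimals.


Soft-thresholding with lambda = 1.03:
prox(5.8328) = sign(5.8328)*max(|5.8328| - 1.03, 0) = 4.8028
prox(1.6254) = sign(1.6254)*max(|1.6254| - 1.03, 0) = 0.5954
prox(x) = [4.8028, 0.5954]
||prox(x)||_1 = 4.8028 + 0.5954 = 5.3982


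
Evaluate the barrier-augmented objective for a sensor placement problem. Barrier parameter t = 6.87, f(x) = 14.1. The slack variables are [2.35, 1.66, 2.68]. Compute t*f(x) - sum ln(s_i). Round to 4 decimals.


Step 1: Compute log-barrier.
ln values: [0.8544, 0.5068, 0.9858]
phi = -(0.8544 + 0.5068 + 0.9858) = -2.347
Step 2: Compute augmented objective.
t*f(x) = 6.87*14.1 = 96.867
Total = 96.867 - 2.347 = 94.52


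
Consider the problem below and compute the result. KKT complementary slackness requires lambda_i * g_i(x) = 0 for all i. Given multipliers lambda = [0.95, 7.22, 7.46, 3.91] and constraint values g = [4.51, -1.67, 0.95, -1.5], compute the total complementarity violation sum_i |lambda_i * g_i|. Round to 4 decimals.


KKT complementary slackness check:
lambda_1 * g_1 = 0.95 * 4.51 = 4.2845
lambda_2 * g_2 = 7.22 * -1.67 = -12.0574
lambda_3 * g_3 = 7.46 * 0.95 = 7.087
lambda_4 * g_4 = 3.91 * -1.5 = -5.865
Total violation = 4.2845 + 12.0574 + 7.087 + 5.865 = 29.2939


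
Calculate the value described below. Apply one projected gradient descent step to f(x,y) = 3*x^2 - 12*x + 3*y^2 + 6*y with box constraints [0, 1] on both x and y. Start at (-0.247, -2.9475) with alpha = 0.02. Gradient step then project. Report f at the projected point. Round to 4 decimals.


Step 1: Compute gradient at (-0.247, -2.9475).
grad_x = 2*3*-0.247 - 12 = -13.482
grad_y = 2*3*-2.9475 + 6 = -11.685
Step 2: Gradient step.
x_raw = -0.247 - 0.02*-13.482 = 0.0226
y_raw = -2.9475 - 0.02*-11.685 = -2.7138
Step 3: Project onto [0, 1].
x_proj = clip(0.0226) = 0.0226
y_proj = clip(-2.7138) = 0.0
Step 4: Evaluate f.
f(0.0226, 0.0) = -0.2701


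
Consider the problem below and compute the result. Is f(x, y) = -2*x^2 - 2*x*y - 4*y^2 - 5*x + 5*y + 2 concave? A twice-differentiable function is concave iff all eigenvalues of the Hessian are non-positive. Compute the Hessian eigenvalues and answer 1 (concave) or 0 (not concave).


The Hessian of f(x,y) = -2*x^2 - 2*x*y - 4*y^2 - 5*x + 5*y + 2 is:
H = [[-4, -2], [-2, -8]]
Trace = -4 - 8 = -12
Determinant = -4*-8 - (-2)^2 = 28
Discriminant = (-12)^2 - 4*28 = 32.0
Eigenvalues: lambda_1 = -8.8284, lambda_2 = -3.1716
The function is concave.

1


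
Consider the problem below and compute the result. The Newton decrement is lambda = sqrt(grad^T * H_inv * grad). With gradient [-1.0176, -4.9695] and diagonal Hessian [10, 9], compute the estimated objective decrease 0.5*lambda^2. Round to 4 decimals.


Step 1: H is diagonal, so H^(-1) * g = [-0.1018, -0.5522].
Step 2: g^T H^(-1) g = sum_i g_i^2 / H_ii
  = (-1.0176)^2/10 + (-4.9695)^2/9
  = 0.1036 + 2.744 = 2.8475
Step 3: Objective decrease = 0.5 * g^T H^(-1) g = 1.4238


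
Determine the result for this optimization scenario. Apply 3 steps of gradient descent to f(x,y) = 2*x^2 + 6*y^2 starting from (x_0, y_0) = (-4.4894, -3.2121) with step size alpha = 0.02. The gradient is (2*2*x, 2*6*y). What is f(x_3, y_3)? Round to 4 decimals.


Gradient descent on f(x,y) = 2*x^2 + 6*y^2.
Starting point: (-4.4894, -3.2121), alpha = 0.02
Step 1: grad_x = 2*2*-4.4894 = -17.9576, grad_y = 2*6*-3.2121 = -38.5452
  x_1 = -4.4894 - 0.02*-17.9576 = -4.1302
  y_1 = -3.2121 - 0.02*-38.5452 = -2.4412
Step 2: grad_x = 2*2*-4.1302 = -16.521, grad_y = 2*6*-2.4412 = -29.2944
  x_2 = -4.1302 - 0.02*-16.521 = -3.7998
  y_2 = -2.4412 - 0.02*-29.2944 = -1.8553
Step 3: grad_x = 2*2*-3.7998 = -15.1993, grad_y = 2*6*-1.8553 = -22.2637
  x_3 = -3.7998 - 0.02*-15.1993 = -3.4958
  y_3 = -1.8553 - 0.02*-22.2637 = -1.41
f(-3.4958, -1.41) = 2*(-3.4958)^2 + 6*(-1.41)^2 = 36.371


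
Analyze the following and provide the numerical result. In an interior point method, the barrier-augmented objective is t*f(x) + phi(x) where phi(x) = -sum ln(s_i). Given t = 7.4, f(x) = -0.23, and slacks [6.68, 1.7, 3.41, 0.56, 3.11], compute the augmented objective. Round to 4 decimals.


Step 1: Compute log-barrier.
ln values: [1.8991, 0.5306, 1.2267, -0.5798, 1.1346]
phi = -(1.8991 + 0.5306 + 1.2267 - 0.5798 + 1.1346) = -4.2113
Step 2: Compute augmented objective.
t*f(x) = 7.4*-0.23 = -1.702
Total = -1.702 - 4.2113 = -5.9133


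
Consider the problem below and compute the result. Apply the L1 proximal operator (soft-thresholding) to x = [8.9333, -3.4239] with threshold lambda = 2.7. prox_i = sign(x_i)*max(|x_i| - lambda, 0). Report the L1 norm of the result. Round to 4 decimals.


Soft-thresholding with lambda = 2.7:
prox(8.9333) = sign(8.9333)*max(|8.9333| - 2.7, 0) = 6.2333
prox(-3.4239) = sign(-3.4239)*max(|-3.4239| - 2.7, 0) = -0.7239
prox(x) = [6.2333, -0.7239]
||prox(x)||_1 = 6.2333 + 0.7239 = 6.9572


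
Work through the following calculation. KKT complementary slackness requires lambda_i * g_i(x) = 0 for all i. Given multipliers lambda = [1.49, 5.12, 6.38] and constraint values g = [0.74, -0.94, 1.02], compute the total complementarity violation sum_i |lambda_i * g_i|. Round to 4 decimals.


KKT complementary slackness check:
lambda_1 * g_1 = 1.49 * 0.74 = 1.1026
lambda_2 * g_2 = 5.12 * -0.94 = -4.8128
lambda_3 * g_3 = 6.38 * 1.02 = 6.5076
Total violation = 1.1026 + 4.8128 + 6.5076 = 12.423


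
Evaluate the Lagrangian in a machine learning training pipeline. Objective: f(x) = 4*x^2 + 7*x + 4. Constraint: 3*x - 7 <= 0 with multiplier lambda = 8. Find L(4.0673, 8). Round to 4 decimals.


Step 1: Evaluate f(x).
f(4.0673) = 4*4.0673^2 + 7*4.0673 + 4 = 98.6428
Step 2: Evaluate g(x).
g(4.0673) = 3*4.0673 - 7 = 5.2019
Step 3: Compute Lagrangian.
L = 98.6428 + 8*5.2019 = 140.258


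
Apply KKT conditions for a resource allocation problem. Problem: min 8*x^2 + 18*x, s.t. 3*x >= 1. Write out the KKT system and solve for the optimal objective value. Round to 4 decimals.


Step 1: Try lambda = 0 (constraint inactive).
x_unc = -18/(2*8) = -1.125
Check: 3*-1.125 = -3.375 < 1 -- violated!
Step 2: Constraint must be active: 3*x = 1
x* = 1/3 = 0.3333 (rounded; the exact value 1/3 is used below)
lambda = (2*8*(1/3) + 18)/3 = 7.7778
Step 3: Compute optimal value.
f(x*) = 8*(1/3)^2 + 18*(1/3) = 6.8889


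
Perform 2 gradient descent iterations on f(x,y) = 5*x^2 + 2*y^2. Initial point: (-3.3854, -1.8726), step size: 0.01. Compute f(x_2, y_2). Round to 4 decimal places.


Gradient descent on f(x,y) = 5*x^2 + 2*y^2.
Starting point: (-3.3854, -1.8726), alpha = 0.01
Step 1: grad_x = 2*5*-3.3854 = -33.854, grad_y = 2*2*-1.8726 = -7.4904
  x_1 = -3.3854 - 0.01*-33.854 = -3.0469
  y_1 = -1.8726 - 0.01*-7.4904 = -1.7977
Step 2: grad_x = 2*5*-3.0469 = -30.4686, grad_y = 2*2*-1.7977 = -7.1908
  x_2 = -3.0469 - 0.01*-30.4686 = -2.7422
  y_2 = -1.7977 - 0.01*-7.1908 = -1.7258
f(-2.7422, -1.7258) = 5*(-2.7422)^2 + 2*(-1.7258)^2 = 43.5543


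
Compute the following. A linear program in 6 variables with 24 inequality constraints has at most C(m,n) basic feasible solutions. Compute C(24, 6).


Each vertex corresponds to some choice of n active constraints out of m, so the number of vertices is at most C(m, n) = m! / (n!(m-n)!).
m = 24, n = 6
Numerator: 24 * 23 * 22 * 21 * 20 * 19
Denominator: 6! = 720
C(24, 6) = 134596


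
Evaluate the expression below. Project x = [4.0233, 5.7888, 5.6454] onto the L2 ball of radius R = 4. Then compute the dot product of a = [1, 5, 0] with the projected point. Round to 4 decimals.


Step 1: Compute ||x|| (intermediates to 6 decimals).
||x|| = sqrt(4.0233^2 + 5.7888^2 + 5.6454^2) = 9.031483
Step 2: Project.
Since ||x|| > R, scale = R/||x|| = 4/9.031483 = 0.442895, proj(x) = scale * x
proj(x) = [1.781899, 2.563831, 2.500319]
Step 3: Dot product.
a^T * proj(x) = 1*1.781899 + 5*2.563831 + 0*2.500319 = 14.6011


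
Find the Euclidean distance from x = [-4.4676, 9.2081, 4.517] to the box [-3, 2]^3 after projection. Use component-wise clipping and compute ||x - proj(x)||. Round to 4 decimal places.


Project each component onto [-3, 2].
clip(-4.4676) = -3.0, clip(9.2081) = 2.0, clip(4.517) = 2.0
Projection = [-3.0, 2.0, 2.0]
Squared diffs: [2.1538, 51.9567, 6.3353]
Distance = sqrt(60.4458) = 7.7747


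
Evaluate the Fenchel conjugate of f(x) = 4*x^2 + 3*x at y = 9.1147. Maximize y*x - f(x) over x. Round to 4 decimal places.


f*(y) = sup_x {y*x - a*x^2 - b*x} = sup_x {(y-b)*x - a*x^2}
FOC: (y - b) - 2a*x = 0 => x* = (y - b)/(2a)
x* = (9.1147 - 3)/(2*4) = 0.7643
f*(9.1147) = (y-b)^2/(4a) = (9.1147 - 3)^2/(4*4)
= 37.3896/16 = 2.3368


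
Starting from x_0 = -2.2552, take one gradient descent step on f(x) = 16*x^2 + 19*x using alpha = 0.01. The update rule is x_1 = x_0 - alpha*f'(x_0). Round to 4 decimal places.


We compute the gradient at x_0 and apply the update.
f'(x) = 32*x + 19
f'(-2.2552) = 32*-2.2552 + 19 = -53.1664
x_1 = -2.2552 - 0.01*-53.1664 = -1.7235


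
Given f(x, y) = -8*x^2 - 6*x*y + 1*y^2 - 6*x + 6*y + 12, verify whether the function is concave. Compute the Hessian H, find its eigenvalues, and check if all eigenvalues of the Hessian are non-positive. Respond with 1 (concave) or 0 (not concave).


The Hessian of f(x,y) = -8*x^2 - 6*x*y + 1*y^2 - 6*x + 6*y + 12 is:
H = [[-16, -6], [-6, 2]]
Trace = -16 + 2 = -14
Determinant = -16*2 - (-6)^2 = -68
Discriminant = (-14)^2 - 4*-68 = 468.0
Eigenvalues: lambda_1 = -17.8167, lambda_2 = 3.8167
The function is not concave.

0


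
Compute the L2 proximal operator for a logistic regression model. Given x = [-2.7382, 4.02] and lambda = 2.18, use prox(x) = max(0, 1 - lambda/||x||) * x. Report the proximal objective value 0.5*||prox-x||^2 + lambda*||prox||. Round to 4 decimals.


Step 1: Compute ||x||.
||x|| = 4.864
Step 2: Compute scaling factor.
scale = max(0, 1 - 2.18/4.864) = 0.5518
Step 3: prox(x) = [-1.511, 2.2183]
||prox(x)|| = 2.684
Step 4: Proximal objective.
0.5*||prox-x||^2 = 2.3762
lambda*||prox|| = 5.8511
Total = 8.2272


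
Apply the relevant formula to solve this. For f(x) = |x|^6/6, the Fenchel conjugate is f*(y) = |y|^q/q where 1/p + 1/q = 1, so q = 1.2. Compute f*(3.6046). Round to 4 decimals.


The conjugate exponent q satisfies 1/p + 1/q = 1.
p = 6, so q = 6/(6 - 1) = 1.2
|y|^q = 3.6046^1.2 = 4.6583
f*(3.6046) = 4.6583 / 1.2 = 3.8819


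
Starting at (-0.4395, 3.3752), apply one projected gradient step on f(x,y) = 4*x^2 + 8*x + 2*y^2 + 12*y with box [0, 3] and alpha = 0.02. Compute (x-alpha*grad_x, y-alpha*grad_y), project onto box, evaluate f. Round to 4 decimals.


Step 1: Compute gradient at (-0.4395, 3.3752).
grad_x = 2*4*-0.4395 + 8 = 4.484
grad_y = 2*2*3.3752 + 12 = 25.5008
Step 2: Gradient step.
x_raw = -0.4395 - 0.02*4.484 = -0.5292
y_raw = 3.3752 - 0.02*25.5008 = 2.8652
Step 3: Project onto [0, 3].
x_proj = clip(-0.5292) = 0.0
y_proj = clip(2.8652) = 2.8652
Step 4: Evaluate f.
f(0.0, 2.8652) = 50.8008


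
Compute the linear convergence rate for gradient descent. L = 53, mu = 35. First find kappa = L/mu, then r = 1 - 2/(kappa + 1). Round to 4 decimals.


Step 1: Compute the condition number.
kappa = L/mu = 53/35 = 1.5143
Step 2: Compute the convergence rate.
r = 1 - 2/(kappa + 1) = 1 - 2*mu/(L + mu) = (L - mu)/(L + mu) = 18/88 = 0.2045


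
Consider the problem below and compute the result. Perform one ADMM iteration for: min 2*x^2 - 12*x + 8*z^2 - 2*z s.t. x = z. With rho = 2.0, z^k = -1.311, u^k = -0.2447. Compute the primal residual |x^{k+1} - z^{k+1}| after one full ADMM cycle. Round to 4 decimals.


ADMM iteration with rho = 2.0, z^k = -1.311, u^k = -0.2447
Step 1: x-update.
Minimize 2*x^2 - 12*x + (2.0/2)*(x + 1.311 - 0.2447)^2
FOC: (2*2 + 2.0)*x = 12 + 2.0*(-1.311 + 0.2447)
x^{k+1} = 1.6446
Step 2: z-update.
Minimize 8*z^2 - 2*z + (2.0/2)*(1.6446 - z - 0.2447)^2
FOC: (2*8 + 2.0)*z = 2 + 2.0*(1.6446 - 0.2447)
z^{k+1} = 0.2667
Step 3: u-update.
u^{k+1} = -0.2447 + 1.6446 - 0.2667 = 1.1332
Step 4: Primal residual = |1.6446 - 0.2667| = 1.3779


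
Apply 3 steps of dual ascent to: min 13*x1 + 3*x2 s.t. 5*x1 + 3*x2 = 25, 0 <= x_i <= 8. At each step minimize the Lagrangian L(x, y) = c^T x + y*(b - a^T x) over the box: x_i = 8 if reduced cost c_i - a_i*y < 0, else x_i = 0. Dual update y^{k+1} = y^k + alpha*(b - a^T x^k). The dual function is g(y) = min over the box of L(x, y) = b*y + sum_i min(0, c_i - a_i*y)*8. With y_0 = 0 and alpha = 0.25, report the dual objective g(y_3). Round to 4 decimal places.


Dual ascent for LP: min 13*x1 + 3*x2, 5*x1 + 3*x2 = 25, 0 <= x_i <= 8
Step 1: y^k = 0.0, reduced costs: (13.0, 3.0)
  x^k = (0.0, 0.0), subgradient = b - a^T x = 25.0
  y^{k+1} = 0.0 + 0.25*25.0 = 6.25
Step 2: y^k = 6.25, reduced costs: (-18.25, -15.75)
  x^k = (8.0, 8.0), subgradient = b - a^T x = -39.0
  y^{k+1} = 6.25 + 0.25*-39.0 = -3.5
Step 3: y^k = -3.5, reduced costs: (30.5, 13.5)
  x^k = (0.0, 0.0), subgradient = b - a^T x = 25.0
  y^{k+1} = -3.5 + 0.25*25.0 = 2.75
Dual objective at y_3 = 2.75: reduced costs (-0.75, -5.25), box minimizer x = (8.0, 8.0)
g(y_3) = b*y + (c1 - a1*y)*x1 + (c2 - a2*y)*x2 = 25*2.75 + (-0.75)*8.0 + (-5.25)*8.0 = 68.75 - 6.0 - 42.0 = 20.75


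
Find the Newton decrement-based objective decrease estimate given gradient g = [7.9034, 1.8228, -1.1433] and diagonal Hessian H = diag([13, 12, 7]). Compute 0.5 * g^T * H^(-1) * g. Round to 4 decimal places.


Step 1: H is diagonal, so H^(-1) * g = [0.608, 0.1519, -0.1633].
Step 2: g^T H^(-1) g = sum_i g_i^2 / H_ii
  = (7.9034)^2/13 + (1.8228)^2/12 + (-1.1433)^2/7
  = 4.8049 + 0.2769 + 0.1867 = 5.2685
Step 3: Objective decrease = 0.5 * g^T H^(-1) g = 2.6343


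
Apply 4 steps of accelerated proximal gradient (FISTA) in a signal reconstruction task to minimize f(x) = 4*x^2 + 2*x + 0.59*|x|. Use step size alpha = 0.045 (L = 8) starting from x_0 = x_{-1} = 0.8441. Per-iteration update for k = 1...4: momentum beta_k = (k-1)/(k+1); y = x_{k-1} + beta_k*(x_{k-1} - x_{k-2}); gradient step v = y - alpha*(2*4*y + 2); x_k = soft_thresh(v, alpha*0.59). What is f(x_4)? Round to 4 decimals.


FISTA on f(x) = 4*x^2 + 2*x + 0.59*|x|
L = 8, alpha = 0.045
Iteration 1: beta = 0.0, y = 0.8441 + 0.0*(0.8441 - 0.8441) = 0.8441
  grad(y) = 8.7528, v = y - alpha*grad = 0.4502
  prox(v) = soft_thresh(0.4502, 0.0266) = 0.4237
Iteration 2: beta = 0.3333, y = 0.4237 + 0.3333*(0.4237 - 0.8441) = 0.2835
  grad(y) = 4.2683, v = y - alpha*grad = 0.0915
  prox(v) = soft_thresh(0.0915, 0.0266) = 0.0649
Iteration 3: beta = 0.5, y = 0.0649 + 0.5*(0.0649 - 0.4237) = -0.1145
  grad(y) = 1.0842, v = y - alpha*grad = -0.1633
  prox(v) = soft_thresh(-0.1633, 0.0266) = -0.1367
Iteration 4: beta = 0.6, y = -0.1367 + 0.6*(-0.1367 - 0.0649) = -0.2577
  grad(y) = -0.0615, v = y - alpha*grad = -0.2549
  prox(v) = soft_thresh(-0.2549, 0.0266) = -0.2284
f(x_4) = 4*(-0.2284)^2 + 2*(-0.2284) + 0.59*|-0.2284| = -0.1134


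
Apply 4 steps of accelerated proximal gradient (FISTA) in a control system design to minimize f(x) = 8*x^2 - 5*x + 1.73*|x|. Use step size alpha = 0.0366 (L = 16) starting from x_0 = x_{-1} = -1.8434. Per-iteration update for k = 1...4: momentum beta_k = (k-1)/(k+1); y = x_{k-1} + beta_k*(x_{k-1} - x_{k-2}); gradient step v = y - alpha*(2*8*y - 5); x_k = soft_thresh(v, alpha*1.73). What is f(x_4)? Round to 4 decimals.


FISTA on f(x) = 8*x^2 - 5*x + 1.73*|x|
L = 16, alpha = 0.0366
Iteration 1: beta = 0.0, y = -1.8434 + 0.0*(-1.8434 + 1.8434) = -1.8434
  grad(y) = -34.4944, v = y - alpha*grad = -0.5809
  prox(v) = soft_thresh(-0.5809, 0.0633) = -0.5176
Iteration 2: beta = 0.3333, y = -0.5176 + 0.3333*(-0.5176 + 1.8434) = -0.0756
  grad(y) = -6.2104, v = y - alpha*grad = 0.1517
  prox(v) = soft_thresh(0.1517, 0.0633) = 0.0883
Iteration 3: beta = 0.5, y = 0.0883 + 0.5*(0.0883 + 0.5176) = 0.3913
  grad(y) = 1.2607, v = y - alpha*grad = 0.3452
  prox(v) = soft_thresh(0.3452, 0.0633) = 0.2818
Iteration 4: beta = 0.6, y = 0.2818 + 0.6*(0.2818 - 0.0883) = 0.3979
  grad(y) = 1.3669, v = y - alpha*grad = 0.3479
  prox(v) = soft_thresh(0.3479, 0.0633) = 0.2846
f(x_4) = 8*0.2846^2 - 5*0.2846 + 1.73*|0.2846| = -0.2827


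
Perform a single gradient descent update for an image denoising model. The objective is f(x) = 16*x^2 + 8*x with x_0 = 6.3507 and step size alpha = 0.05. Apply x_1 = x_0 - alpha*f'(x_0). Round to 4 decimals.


We compute the gradient at x_0 and apply the update.
f'(x) = 32*x + 8
f'(6.3507) = 32*6.3507 + 8 = 211.2224
x_1 = 6.3507 - 0.05*211.2224 = -4.2104


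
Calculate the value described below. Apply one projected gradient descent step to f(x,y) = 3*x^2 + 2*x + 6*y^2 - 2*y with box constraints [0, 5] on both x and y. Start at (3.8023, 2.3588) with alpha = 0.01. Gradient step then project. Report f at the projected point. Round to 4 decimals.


Step 1: Compute gradient at (3.8023, 2.3588).
grad_x = 2*3*3.8023 + 2 = 24.8138
grad_y = 2*6*2.3588 - 2 = 26.3056
Step 2: Gradient step.
x_raw = 3.8023 - 0.01*24.8138 = 3.5542
y_raw = 2.3588 - 0.01*26.3056 = 2.0957
Step 3: Project onto [0, 5].
x_proj = clip(3.5542) = 3.5542
y_proj = clip(2.0957) = 2.0957
Step 4: Evaluate f.
f(3.5542, 2.0957) = 67.1659


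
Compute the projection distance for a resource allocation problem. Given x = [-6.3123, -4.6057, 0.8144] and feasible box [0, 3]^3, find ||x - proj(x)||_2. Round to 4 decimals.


Project each component onto [0, 3].
clip(-6.3123) = 0.0, clip(-4.6057) = 0.0, clip(0.8144) = 0.8144
Projection = [0.0, 0.0, 0.8144]
Squared diffs: [39.8451, 21.2125, 0.0]
Distance = sqrt(61.0576) = 7.8139


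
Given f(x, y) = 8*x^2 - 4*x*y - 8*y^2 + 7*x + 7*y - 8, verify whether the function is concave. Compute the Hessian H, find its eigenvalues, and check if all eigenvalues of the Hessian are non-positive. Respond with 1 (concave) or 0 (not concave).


The Hessian of f(x,y) = 8*x^2 - 4*x*y - 8*y^2 + 7*x + 7*y - 8 is:
H = [[16, -4], [-4, -16]]
Trace = 16 - 16 = 0
Determinant = 16*-16 - (-4)^2 = -272
Discriminant = (0)^2 - 4*-272 = 1088.0
Eigenvalues: lambda_1 = -16.4924, lambda_2 = 16.4924
The function is not concave.

0


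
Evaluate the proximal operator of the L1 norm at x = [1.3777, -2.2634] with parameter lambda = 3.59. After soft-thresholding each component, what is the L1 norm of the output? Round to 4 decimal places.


Soft-thresholding with lambda = 3.59:
prox(1.3777) = sign(1.3777)*max(|1.3777| - 3.59, 0) = 0.0
prox(-2.2634) = sign(-2.2634)*max(|-2.2634| - 3.59, 0) = 0.0
prox(x) = [0.0, 0.0]
||prox(x)||_1 = 0.0 + 0.0 = 0.0


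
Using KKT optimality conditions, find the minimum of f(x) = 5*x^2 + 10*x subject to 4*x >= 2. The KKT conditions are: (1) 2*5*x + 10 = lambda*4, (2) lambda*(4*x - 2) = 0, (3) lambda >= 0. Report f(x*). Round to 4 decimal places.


Step 1: Try lambda = 0 (constraint inactive).
x_unc = -10/(2*5) = -1.0
Check: 4*-1.0 = -4.0 < 2 -- violated!
Step 2: Constraint must be active: 4*x = 2
x* = 2/4 = 0.5
lambda = (2*5*0.5 + 10)/4 = 3.75
Step 3: Compute optimal value.
f(x*) = 5*0.5^2 + 10*0.5 = 6.25


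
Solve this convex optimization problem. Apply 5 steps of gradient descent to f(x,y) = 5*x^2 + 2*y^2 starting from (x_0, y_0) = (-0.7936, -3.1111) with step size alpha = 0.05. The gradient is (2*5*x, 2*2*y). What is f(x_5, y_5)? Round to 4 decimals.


Gradient descent on f(x,y) = 5*x^2 + 2*y^2.
Starting point: (-0.7936, -3.1111), alpha = 0.05
Step 1: grad_x = 2*5*-0.7936 = -7.936, grad_y = 2*2*-3.1111 = -12.4444
  x_1 = -0.7936 - 0.05*-7.936 = -0.3968
  y_1 = -3.1111 - 0.05*-12.4444 = -2.4889
Step 2: grad_x = 2*5*-0.3968 = -3.968, grad_y = 2*2*-2.4889 = -9.9555
  x_2 = -0.3968 - 0.05*-3.968 = -0.1984
  y_2 = -2.4889 - 0.05*-9.9555 = -1.9911
Step 3: grad_x = 2*5*-0.1984 = -1.984, grad_y = 2*2*-1.9911 = -7.9644
  x_3 = -0.1984 - 0.05*-1.984 = -0.0992
  y_3 = -1.9911 - 0.05*-7.9644 = -1.5929
Step 4: grad_x = 2*5*-0.0992 = -0.992, grad_y = 2*2*-1.5929 = -6.3715
  x_4 = -0.0992 - 0.05*-0.992 = -0.0496
  y_4 = -1.5929 - 0.05*-6.3715 = -1.2743
Step 5: grad_x = 2*5*-0.0496 = -0.496, grad_y = 2*2*-1.2743 = -5.0972
  x_5 = -0.0496 - 0.05*-0.496 = -0.0248
  y_5 = -1.2743 - 0.05*-5.0972 = -1.0194
f(-0.0248, -1.0194) = 5*(-0.0248)^2 + 2*(-1.0194)^2 = 2.0816


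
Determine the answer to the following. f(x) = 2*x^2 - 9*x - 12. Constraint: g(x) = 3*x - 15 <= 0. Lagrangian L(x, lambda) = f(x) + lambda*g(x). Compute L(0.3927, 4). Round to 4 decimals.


Step 1: Evaluate f(x).
f(0.3927) = 2*0.3927^2 - 9*0.3927 - 12 = -15.2259
Step 2: Evaluate g(x).
g(0.3927) = 3*0.3927 - 15 = -13.8219
Step 3: Compute Lagrangian.
L = -15.2259 + 4*-13.8219 = -70.5135


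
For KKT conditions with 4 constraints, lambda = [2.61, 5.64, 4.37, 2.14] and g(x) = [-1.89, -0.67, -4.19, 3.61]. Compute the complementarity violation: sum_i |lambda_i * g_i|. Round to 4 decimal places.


KKT complementary slackness check:
lambda_1 * g_1 = 2.61 * -1.89 = -4.9329
lambda_2 * g_2 = 5.64 * -0.67 = -3.7788
lambda_3 * g_3 = 4.37 * -4.19 = -18.3103
lambda_4 * g_4 = 2.14 * 3.61 = 7.7254
Total violation = 4.9329 + 3.7788 + 18.3103 + 7.7254 = 34.7474


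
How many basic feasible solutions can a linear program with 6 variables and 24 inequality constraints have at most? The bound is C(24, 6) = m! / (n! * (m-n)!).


Each vertex corresponds to some choice of n active constraints out of m, so the number of vertices is at most C(m, n) = m! / (n!(m-n)!).
m = 24, n = 6
Numerator: 24 * 23 * 22 * 21 * 20 * 19
Denominator: 6! = 720
C(24, 6) = 134596


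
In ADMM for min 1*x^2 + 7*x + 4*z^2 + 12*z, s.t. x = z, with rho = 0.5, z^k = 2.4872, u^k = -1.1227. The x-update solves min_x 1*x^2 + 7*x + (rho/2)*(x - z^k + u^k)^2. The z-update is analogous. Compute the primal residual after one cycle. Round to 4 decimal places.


ADMM iteration with rho = 0.5, z^k = 2.4872, u^k = -1.1227
Step 1: x-update.
Minimize 1*x^2 + 7*x + (0.5/2)*(x - 2.4872 - 1.1227)^2
FOC: (2*1 + 0.5)*x = -7 + 0.5*(2.4872 + 1.1227)
x^{k+1} = -2.078
Step 2: z-update.
Minimize 4*z^2 + 12*z + (0.5/2)*(-2.078 - z - 1.1227)^2
FOC: (2*4 + 0.5)*z = -12 + 0.5*(-2.078 - 1.1227)
z^{k+1} = -1.6
Step 3: u-update.
u^{k+1} = -1.1227 - 2.078 + 1.6 = -1.6007
Step 4: Primal residual = |-2.078 + 1.6| = 0.478


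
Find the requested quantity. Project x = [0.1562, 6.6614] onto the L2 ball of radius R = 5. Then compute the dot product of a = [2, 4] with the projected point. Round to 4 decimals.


Step 1: Compute ||x|| (intermediates to 6 decimals).
||x|| = sqrt(0.1562^2 + 6.6614^2) = 6.663231
Step 2: Project.
Since ||x|| > R, scale = R/||x|| = 5/6.663231 = 0.750387, proj(x) = scale * x
proj(x) = [0.11721, 4.998628]
Step 3: Dot product.
a^T * proj(x) = 2*0.11721 + 4*4.998628 = 20.2289


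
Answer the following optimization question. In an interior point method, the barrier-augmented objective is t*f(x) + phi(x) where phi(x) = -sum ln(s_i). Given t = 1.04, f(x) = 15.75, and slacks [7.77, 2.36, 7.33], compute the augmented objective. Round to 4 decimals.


Step 1: Compute log-barrier.
ln values: [2.0503, 0.8587, 1.992]
phi = -(2.0503 + 0.8587 + 1.992) = -4.9009
Step 2: Compute augmented objective.
t*f(x) = 1.04*15.75 = 16.38
Total = 16.38 - 4.9009 = 11.4791


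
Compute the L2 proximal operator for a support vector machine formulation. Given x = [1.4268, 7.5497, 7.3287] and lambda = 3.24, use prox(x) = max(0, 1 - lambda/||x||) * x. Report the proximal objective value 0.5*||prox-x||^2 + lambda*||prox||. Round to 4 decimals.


Step 1: Compute ||x||.
||x|| = 10.6181
Step 2: Compute scaling factor.
scale = max(0, 1 - 3.24/10.6181) = 0.6949
Step 3: prox(x) = [0.9914, 5.246, 5.0924]
||prox(x)|| = 7.3781
Step 4: Proximal objective.
0.5*||prox-x||^2 = 5.2488
lambda*||prox|| = 23.905
Total = 29.1538


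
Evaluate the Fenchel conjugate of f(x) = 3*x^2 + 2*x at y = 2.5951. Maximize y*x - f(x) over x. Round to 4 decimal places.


f*(y) = sup_x {y*x - a*x^2 - b*x} = sup_x {(y-b)*x - a*x^2}
FOC: (y - b) - 2a*x = 0 => x* = (y - b)/(2a)
x* = (2.5951 - 2)/(2*3) = 0.0992
f*(2.5951) = (y-b)^2/(4a) = (2.5951 - 2)^2/(4*3)
= 0.3541/12 = 0.0295


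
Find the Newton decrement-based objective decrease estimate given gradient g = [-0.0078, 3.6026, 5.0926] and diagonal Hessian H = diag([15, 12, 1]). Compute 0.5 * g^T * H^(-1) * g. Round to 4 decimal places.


Step 1: H is diagonal, so H^(-1) * g = [-0.0005, 0.3002, 5.0926].
Step 2: g^T H^(-1) g = sum_i g_i^2 / H_ii
  = (-0.0078)^2/15 + (3.6026)^2/12 + (5.0926)^2/1
  = 0.0 + 1.0816 + 25.9346 = 27.0161
Step 3: Objective decrease = 0.5 * g^T H^(-1) g = 13.5081


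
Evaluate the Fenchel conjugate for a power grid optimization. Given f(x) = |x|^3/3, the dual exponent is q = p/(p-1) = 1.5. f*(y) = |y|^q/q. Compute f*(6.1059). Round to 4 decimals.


The conjugate exponent q satisfies 1/p + 1/q = 1.
p = 3, so q = 3/(3 - 1) = 1.5
|y|^q = 6.1059^1.5 = 15.0878
f*(6.1059) = 15.0878 / 1.5 = 10.0585


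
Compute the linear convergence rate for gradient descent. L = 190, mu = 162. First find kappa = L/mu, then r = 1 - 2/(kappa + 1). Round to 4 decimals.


Step 1: Compute the condition number.
kappa = L/mu = 190/162 = 1.1728
Step 2: Compute the convergence rate.
r = 1 - 2/(kappa + 1) = 1 - 2*mu/(L + mu) = (L - mu)/(L + mu) = 28/352 = 0.0795


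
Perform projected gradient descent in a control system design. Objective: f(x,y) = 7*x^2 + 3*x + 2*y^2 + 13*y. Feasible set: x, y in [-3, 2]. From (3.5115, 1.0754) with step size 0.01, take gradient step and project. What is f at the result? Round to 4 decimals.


Step 1: Compute gradient at (3.5115, 1.0754).
grad_x = 2*7*3.5115 + 3 = 52.161
grad_y = 2*2*1.0754 + 13 = 17.3016
Step 2: Gradient step.
x_raw = 3.5115 - 0.01*52.161 = 2.9899
y_raw = 1.0754 - 0.01*17.3016 = 0.9024
Step 3: Project onto [-3, 2].
x_proj = clip(2.9899) = 2.0
y_proj = clip(0.9024) = 0.9024
Step 4: Evaluate f.
f(2.0, 0.9024) = 47.3596


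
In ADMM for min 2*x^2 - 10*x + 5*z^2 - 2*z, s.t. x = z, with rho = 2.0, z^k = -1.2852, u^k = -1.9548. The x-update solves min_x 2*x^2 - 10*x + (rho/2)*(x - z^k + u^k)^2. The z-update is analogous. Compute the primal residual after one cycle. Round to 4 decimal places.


ADMM iteration with rho = 2.0, z^k = -1.2852, u^k = -1.9548
Step 1: x-update.
Minimize 2*x^2 - 10*x + (2.0/2)*(x + 1.2852 - 1.9548)^2
FOC: (2*2 + 2.0)*x = 10 + 2.0*(-1.2852 + 1.9548)
x^{k+1} = 1.8899
Step 2: z-update.
Minimize 5*z^2 - 2*z + (2.0/2)*(1.8899 - z - 1.9548)^2
FOC: (2*5 + 2.0)*z = 2 + 2.0*(1.8899 - 1.9548)
z^{k+1} = 0.1558
Step 3: u-update.
u^{k+1} = -1.9548 + 1.8899 - 0.1558 = -0.2208
Step 4: Primal residual = |1.8899 - 0.1558| = 1.734


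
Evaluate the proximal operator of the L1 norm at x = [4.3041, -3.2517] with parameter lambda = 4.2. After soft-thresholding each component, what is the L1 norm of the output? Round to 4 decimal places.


Soft-thresholding with lambda = 4.2:
prox(4.3041) = sign(4.3041)*max(|4.3041| - 4.2, 0) = 0.1041
prox(-3.2517) = sign(-3.2517)*max(|-3.2517| - 4.2, 0) = 0.0
prox(x) = [0.1041, 0.0]
||prox(x)||_1 = 0.1041 + 0.0 = 0.1041


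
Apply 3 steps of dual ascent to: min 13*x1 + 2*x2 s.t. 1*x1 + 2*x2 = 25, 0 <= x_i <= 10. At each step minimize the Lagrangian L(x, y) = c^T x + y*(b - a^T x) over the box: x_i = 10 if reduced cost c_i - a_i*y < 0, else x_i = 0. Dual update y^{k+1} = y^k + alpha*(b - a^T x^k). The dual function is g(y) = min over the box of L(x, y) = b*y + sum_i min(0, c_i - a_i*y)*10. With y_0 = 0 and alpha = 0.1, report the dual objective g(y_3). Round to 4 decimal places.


Dual ascent for LP: min 13*x1 + 2*x2, 1*x1 + 2*x2 = 25, 0 <= x_i <= 10
Step 1: y^k = 0.0, reduced costs: (13.0, 2.0)
  x^k = (0.0, 0.0), subgradient = b - a^T x = 25.0
  y^{k+1} = 0.0 + 0.1*25.0 = 2.5
Step 2: y^k = 2.5, reduced costs: (10.5, -3.0)
  x^k = (0.0, 10.0), subgradient = b - a^T x = 5.0
  y^{k+1} = 2.5 + 0.1*5.0 = 3.0
Step 3: y^k = 3.0, reduced costs: (10.0, -4.0)
  x^k = (0.0, 10.0), subgradient = b - a^T x = 5.0
  y^{k+1} = 3.0 + 0.1*5.0 = 3.5
Dual objective at y_3 = 3.5: reduced costs (9.5, -5.0), box minimizer x = (0.0, 10.0)
g(y_3) = b*y + (c1 - a1*y)*x1 + (c2 - a2*y)*x2 = 25*3.5 + 9.5*0.0 + (-5.0)*10.0 = 87.5 + 0.0 - 50.0 = 37.5


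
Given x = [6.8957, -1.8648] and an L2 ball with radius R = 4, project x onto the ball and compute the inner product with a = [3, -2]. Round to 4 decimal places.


Step 1: Compute ||x|| (intermediates to 6 decimals).
||x|| = sqrt(6.8957^2 + (-1.8648)^2) = 7.1434
Step 2: Project.
Since ||x|| > R, scale = R/||x|| = 4/7.1434 = 0.559957, proj(x) = scale * x
proj(x) = [3.861295, -1.044208]
Step 3: Dot product.
a^T * proj(x) = 3*3.861295 - 2*(-1.044208) = 13.6723


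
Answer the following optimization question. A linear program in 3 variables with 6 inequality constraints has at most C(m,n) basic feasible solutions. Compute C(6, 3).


Each vertex corresponds to some choice of n active constraints out of m, so the number of vertices is at most C(m, n) = m! / (n!(m-n)!).
m = 6, n = 3
Numerator: 6 * 5 * 4
Denominator: 3! = 6
C(6, 3) = 20


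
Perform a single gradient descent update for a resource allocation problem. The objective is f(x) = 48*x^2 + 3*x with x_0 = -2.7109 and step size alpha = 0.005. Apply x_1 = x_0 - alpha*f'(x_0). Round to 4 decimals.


We compute the gradient at x_0 and apply the update.
f'(x) = 96*x + 3
f'(-2.7109) = 96*-2.7109 + 3 = -257.2464
x_1 = -2.7109 - 0.005*-257.2464 = -1.4247


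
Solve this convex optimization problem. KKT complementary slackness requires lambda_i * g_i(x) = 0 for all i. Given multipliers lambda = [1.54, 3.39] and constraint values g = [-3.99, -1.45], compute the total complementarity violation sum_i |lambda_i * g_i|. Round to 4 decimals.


KKT complementary slackness check:
lambda_1 * g_1 = 1.54 * -3.99 = -6.1446
lambda_2 * g_2 = 3.39 * -1.45 = -4.9155
Total violation = 6.1446 + 4.9155 = 11.0601
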